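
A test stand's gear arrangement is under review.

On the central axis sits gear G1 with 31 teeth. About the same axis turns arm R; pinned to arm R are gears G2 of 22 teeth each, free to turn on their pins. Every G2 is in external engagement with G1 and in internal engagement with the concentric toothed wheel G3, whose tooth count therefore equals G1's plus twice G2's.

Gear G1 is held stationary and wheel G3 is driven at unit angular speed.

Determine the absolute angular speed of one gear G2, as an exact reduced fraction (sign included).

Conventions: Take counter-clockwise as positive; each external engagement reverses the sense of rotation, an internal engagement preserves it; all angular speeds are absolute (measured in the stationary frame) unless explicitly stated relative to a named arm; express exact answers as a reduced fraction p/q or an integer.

75/44

planetary set (31T centre, 22T on arm, 75T internal) — Willis relation
ring teeth: 31 + 2·22 = 75
31(ω_sun−ω_arm) = −75(ω_ring−ω_arm),  ω_sun = 0, ω_ring = 1
31(0−ω_arm) = −75(1−ω_arm)  ⇒  106·ω_arm = 75  ⇒  ω_arm = 75/106
sun–planet mesh: 31·(0−75/106) = −22·(ω_p−ω_arm)  ⇒  ω_p−ω_arm = 2325/2332
ω_p = 75/106 + 2325/2332 = 75/44
exact speed ratio = 75/44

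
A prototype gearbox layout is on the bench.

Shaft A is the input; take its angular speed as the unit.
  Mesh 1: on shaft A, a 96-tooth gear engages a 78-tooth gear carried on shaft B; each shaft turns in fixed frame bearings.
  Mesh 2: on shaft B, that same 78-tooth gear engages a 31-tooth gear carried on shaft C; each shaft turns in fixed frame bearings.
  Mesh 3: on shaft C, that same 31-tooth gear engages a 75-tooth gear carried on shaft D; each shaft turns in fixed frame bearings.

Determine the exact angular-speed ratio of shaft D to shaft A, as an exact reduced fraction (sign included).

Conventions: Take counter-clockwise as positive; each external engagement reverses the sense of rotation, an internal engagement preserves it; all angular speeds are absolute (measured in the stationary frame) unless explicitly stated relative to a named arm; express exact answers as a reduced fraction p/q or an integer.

-32/25

class = fixed-axis compound train [3 meshes; 3 ratios multiply, 3 sense flips]
mesh 1 [96T→78T]: running ratio 16/13, sense −
mesh 2 [78T→31T]: running ratio 96/31, sense +
mesh 3 [31T→75T]: running ratio 32/25, sense −
ω_out/ω_in = -32/25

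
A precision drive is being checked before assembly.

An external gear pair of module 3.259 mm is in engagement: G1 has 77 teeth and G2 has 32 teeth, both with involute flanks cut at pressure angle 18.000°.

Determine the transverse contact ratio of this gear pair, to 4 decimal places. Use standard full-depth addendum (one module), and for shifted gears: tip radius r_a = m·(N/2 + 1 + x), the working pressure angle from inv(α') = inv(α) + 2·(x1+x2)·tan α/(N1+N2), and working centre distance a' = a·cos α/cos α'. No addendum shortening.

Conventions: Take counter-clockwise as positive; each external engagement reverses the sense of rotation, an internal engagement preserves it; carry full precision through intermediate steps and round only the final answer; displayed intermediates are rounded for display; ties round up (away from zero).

1.8592

topology: single-mesh involute geometry — m = 3.259, 77T/32T pair
base radii: r_b1 = 119.330488, r_b2 = 49.591891
tip radii: r_a1 = 128.730500, r_a2 = 55.403000
no profile shift: α' = α, a' = a
action lengths: √(r_a1²−r_b1²) = 48.288470, √(r_a2²−r_b2²) = 24.700946
base pitch p_b = π·m·cos α = 9.737345
CR = (48.288470 + 24.700946 − 177.615500·sin 18.00000°)/9.737345 = 1.859152
contact ratio ≈ 1.8592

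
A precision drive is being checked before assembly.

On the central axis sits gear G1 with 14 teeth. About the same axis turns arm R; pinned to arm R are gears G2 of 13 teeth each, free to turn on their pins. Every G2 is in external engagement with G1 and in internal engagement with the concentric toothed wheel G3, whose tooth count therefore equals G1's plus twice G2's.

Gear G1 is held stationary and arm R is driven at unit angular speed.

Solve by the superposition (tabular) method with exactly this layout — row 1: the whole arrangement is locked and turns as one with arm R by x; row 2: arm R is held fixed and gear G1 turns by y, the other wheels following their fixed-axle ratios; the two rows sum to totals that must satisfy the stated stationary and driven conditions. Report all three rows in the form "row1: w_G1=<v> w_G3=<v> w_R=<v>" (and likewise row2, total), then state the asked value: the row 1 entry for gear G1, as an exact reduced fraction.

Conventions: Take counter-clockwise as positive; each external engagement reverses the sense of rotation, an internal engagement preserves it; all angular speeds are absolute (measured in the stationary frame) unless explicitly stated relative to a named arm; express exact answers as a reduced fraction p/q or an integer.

topology: planetary set — G1 14T / G2 13T / G3 40T, arm = carrier (Willis)
row 1: whole set turns with the arm by x
row 2 — arm fixed, fixed-axis ratios: sun y, ring −(14/40)·y, arm 0
boundary: total ω_sun = x + y = 0 and total ω_arm = x = 1  ⇒  y = -1, x = 1
row 2 ring = −(14/40)·(-1) = 7/20
totals (row 1 + row 2): sun 1 + (-1) = 0, ring 1 + 7/20 = 27/20, arm 1 + 0 = 1
asked cell (row1, sun) = 1

row1: w_G1=1 w_G3=1 w_R=1
row2: w_G1=-1 w_G3=7/20 w_R=0
total: w_G1=0 w_G3=27/20 w_R=1
asked value: 1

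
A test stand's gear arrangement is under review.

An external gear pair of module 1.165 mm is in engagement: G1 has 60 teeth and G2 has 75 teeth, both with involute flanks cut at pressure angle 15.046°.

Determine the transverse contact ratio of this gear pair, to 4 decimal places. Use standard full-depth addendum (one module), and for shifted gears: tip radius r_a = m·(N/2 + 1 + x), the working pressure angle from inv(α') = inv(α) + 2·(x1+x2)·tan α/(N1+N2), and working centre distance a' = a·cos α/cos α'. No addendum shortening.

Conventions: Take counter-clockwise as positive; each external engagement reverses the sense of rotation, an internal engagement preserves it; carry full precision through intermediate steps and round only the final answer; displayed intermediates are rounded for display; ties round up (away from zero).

class = single-mesh tooth geometry [involute pair 60T × 75T, m = 1.165]
base radii: r_b1 = 33.751834, r_b2 = 42.189793
tip radii: r_a1 = 36.115000, r_a2 = 44.852500
no profile shift: α' = α, a' = a
action lengths: √(r_a1²−r_b1²) = 12.849393, √(r_a2²−r_b2²) = 15.223933
base pitch p_b = π·m·cos α = 3.534484
CR = (12.849393 + 15.223933 − 78.637500·sin 15.04600°)/3.534484 = 2.167068
contact ratio ≈ 2.1671

2.1671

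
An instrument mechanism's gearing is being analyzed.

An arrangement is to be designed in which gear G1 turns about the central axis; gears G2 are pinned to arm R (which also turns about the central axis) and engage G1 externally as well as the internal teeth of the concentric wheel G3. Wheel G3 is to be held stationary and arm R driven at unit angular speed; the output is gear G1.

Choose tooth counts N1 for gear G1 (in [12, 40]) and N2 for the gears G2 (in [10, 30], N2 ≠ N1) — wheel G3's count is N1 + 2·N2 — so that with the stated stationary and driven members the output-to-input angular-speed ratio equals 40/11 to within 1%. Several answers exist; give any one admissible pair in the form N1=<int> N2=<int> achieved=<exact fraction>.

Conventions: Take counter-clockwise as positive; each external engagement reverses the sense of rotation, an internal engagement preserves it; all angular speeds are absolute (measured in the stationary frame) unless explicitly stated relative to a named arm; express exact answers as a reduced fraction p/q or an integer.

topology: planetary set — design target 40/11, arm = carrier (Willis)
Willis with ω_ring = 0: ω_sun/ω_arm = (N1+N3)/N1; set equal to 40/11  ⇒  N3/N1 = 40/11 − 1 = 29/11
N3 = N1 + 2·N2  ⇒  N2/N1 = (N3/N1 − 1)/2 = (29/11 − 1)/2 = 9/11
smallest multiple with N1 ≥ 12 and N2 ≥ 10: k = 2  ⇒  N1 = 2·11 = 22, N2 = 2·9 = 18 (N1 ≤ 40, N2 ≤ 30, N2 ≠ N1 ✓), N3 = 22 + 2·18 = 58
check: (N1+N3)/N1 with N1 = 22, N3 = 58 gives 40/11; |achieved − target| = 0 ≤ 2/55 ✓

N1=22 N2=18 achieved=40/11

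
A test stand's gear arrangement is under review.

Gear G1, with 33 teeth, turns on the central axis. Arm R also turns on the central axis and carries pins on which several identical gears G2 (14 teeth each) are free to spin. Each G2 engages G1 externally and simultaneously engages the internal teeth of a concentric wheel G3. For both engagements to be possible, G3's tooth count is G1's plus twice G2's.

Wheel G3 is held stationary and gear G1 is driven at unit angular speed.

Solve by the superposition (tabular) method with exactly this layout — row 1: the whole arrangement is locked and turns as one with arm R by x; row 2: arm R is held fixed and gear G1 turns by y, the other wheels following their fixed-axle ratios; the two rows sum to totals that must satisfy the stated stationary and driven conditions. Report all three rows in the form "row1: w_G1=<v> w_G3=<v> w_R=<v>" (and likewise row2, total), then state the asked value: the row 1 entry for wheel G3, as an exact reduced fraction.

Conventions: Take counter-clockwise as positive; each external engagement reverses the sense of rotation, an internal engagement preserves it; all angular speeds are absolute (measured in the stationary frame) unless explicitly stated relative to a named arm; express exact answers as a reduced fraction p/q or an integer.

row1: w_G1=33/94 w_G3=33/94 w_R=33/94
row2: w_G1=61/94 w_G3=-33/94 w_R=0
total: w_G1=1 w_G3=0 w_R=33/94
asked value: 33/94

class = planetary set [G3 = 33+2·14 = 61; Willis about the carrier]
row 1: whole set turns with the arm by x
superposition row 2 [arm held]: sun y, ring −(33/61)·y, arm 0
boundary: total ω_ring = x − (33/61)·y = 0 and total ω_sun = x + y = 1  ⇒  y = 61/94, x = 33/94
row 2 ring = −(33/61)·61/94 = -33/94
totals (row 1 + row 2): sun 33/94 + 61/94 = 1, ring 33/94 + (-33/94) = 0, arm 33/94 + 0 = 33/94
asked cell (row1, ring) = 33/94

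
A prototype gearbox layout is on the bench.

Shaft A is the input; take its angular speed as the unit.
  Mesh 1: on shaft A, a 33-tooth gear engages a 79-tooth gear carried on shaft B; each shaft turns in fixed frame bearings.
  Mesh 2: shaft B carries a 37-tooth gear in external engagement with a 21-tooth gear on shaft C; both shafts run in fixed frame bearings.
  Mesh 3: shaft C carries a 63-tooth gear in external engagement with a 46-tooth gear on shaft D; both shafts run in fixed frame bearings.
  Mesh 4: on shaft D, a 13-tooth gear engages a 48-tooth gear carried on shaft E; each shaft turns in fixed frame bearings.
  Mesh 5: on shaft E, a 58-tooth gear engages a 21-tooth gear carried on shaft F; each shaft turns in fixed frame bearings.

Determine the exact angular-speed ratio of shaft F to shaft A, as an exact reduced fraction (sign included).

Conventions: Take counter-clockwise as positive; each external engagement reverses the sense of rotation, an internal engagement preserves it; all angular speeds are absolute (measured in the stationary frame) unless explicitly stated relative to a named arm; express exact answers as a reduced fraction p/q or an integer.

class = fixed-axis compound train [5 meshes; 5 ratios multiply, 5 sense flips]
mesh 1 [33T→79T]: running ratio 33/79, sense −
mesh 2 [37T→21T]: running ratio 407/553, sense +
mesh 3 [63T→46T]: running ratio 3663/3634, sense −
mesh 4 [13T→48T]: running ratio 15873/58144, sense +
mesh 5 [58T→21T]: running ratio 153439/203504, sense −
ω_out/ω_in = -153439/203504

-153439/203504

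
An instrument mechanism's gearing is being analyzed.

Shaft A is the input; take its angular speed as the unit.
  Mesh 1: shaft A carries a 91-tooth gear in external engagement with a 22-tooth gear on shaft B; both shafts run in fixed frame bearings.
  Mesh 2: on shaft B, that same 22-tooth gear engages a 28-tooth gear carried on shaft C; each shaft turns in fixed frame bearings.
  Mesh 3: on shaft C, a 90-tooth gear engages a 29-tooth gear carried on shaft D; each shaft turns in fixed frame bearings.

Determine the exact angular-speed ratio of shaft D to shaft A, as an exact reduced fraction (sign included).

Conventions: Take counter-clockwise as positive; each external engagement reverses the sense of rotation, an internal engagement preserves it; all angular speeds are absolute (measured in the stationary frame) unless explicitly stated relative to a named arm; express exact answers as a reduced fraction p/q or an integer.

class = fixed-axis compound train [3 meshes; 3 ratios multiply, 3 sense flips]
mesh 1 [91T→22T]: running ratio 91/22, sense −
mesh 2 [22T→28T]: running ratio 13/4, sense +
mesh 3 [90T→29T]: running ratio 585/58, sense −
ω_out/ω_in = -585/58

-585/58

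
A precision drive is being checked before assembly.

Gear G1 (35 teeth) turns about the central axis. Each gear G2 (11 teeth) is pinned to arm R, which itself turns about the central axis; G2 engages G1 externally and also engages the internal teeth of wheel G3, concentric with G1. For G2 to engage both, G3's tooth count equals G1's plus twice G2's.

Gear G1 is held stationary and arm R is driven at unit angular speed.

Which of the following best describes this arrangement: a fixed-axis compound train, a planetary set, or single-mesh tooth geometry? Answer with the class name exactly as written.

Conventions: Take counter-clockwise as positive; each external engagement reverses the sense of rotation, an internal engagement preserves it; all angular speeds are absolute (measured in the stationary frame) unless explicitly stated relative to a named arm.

planetary set

planetary set (35T centre, 11T on arm, 57T internal) — Willis relation
classification: planetary set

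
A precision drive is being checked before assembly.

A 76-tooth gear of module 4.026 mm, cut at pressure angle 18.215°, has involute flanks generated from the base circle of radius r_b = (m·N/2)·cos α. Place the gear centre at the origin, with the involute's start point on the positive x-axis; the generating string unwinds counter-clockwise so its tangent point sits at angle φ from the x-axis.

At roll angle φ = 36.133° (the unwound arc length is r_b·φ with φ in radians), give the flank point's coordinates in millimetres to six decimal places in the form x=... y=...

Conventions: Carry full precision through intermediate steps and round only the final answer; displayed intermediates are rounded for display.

recognized (one wheel, involute flank): single-mesh tooth geometry, m = 4.026, N = 76
pitch radius r_p = m·N/2 = 4.026·76/2 = 152.988000
base radius r_b = r_p·cos α = 152.988000·cos 18.215° = 145.321810
roll angle φ = 36.133° = 0.63063982 rad
x = r_b·(cos φ + φ·sin φ) = 171.409181
y = r_b·(sin φ − φ·cos φ) = 11.672993

x=171.409181 y=11.672993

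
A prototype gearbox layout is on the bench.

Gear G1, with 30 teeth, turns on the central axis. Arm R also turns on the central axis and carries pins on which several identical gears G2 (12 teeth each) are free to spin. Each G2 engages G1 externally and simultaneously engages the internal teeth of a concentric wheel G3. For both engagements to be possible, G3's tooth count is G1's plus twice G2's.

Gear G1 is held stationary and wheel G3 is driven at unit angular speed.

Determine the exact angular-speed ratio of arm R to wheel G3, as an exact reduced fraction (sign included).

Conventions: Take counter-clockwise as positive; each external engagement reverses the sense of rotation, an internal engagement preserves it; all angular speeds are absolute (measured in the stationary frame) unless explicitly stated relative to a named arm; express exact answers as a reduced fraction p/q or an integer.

9/14

planetary set (30T centre, 12T on arm, 54T internal) — Willis relation
ring teeth: 30 + 2·12 = 54
30(ω_sun−ω_arm) = −54(ω_ring−ω_arm),  ω_sun = 0, ω_ring = 1
30(0−ω_arm) = −54(1−ω_arm)  ⇒  84·ω_arm = 54  ⇒  ω_arm = 9/14
ω_out/ω_in = 9/14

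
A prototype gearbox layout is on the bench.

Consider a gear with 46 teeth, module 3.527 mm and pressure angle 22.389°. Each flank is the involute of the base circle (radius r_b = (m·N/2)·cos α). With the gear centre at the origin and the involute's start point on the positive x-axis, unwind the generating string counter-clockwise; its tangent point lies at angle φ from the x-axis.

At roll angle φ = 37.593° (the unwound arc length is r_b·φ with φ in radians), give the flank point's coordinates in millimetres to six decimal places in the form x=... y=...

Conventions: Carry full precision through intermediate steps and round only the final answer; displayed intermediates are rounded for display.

x=89.454452 y=6.762626

single-mesh involute tooth geometry (46T wheel at module 3.527)
pitch radius r_p = m·N/2 = 3.527·46/2 = 81.121000
base radius r_b = r_p·cos α = 81.121000·cos 22.389° = 75.006032
roll angle φ = 37.593° = 0.65612163 rad
x = r_b·(cos φ + φ·sin φ) = 89.454452
y = r_b·(sin φ − φ·cos φ) = 6.762626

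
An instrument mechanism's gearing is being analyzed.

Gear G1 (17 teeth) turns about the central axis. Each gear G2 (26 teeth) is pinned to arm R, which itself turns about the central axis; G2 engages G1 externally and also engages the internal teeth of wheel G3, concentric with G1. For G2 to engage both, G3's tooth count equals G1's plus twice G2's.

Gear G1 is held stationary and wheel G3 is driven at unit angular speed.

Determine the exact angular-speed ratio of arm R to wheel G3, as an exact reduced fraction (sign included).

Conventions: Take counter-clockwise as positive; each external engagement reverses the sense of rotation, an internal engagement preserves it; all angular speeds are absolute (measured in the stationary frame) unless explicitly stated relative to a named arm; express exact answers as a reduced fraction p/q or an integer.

69/86

class = planetary set [G3 = 17+2·26 = 69; Willis about the carrier]
ring teeth: 17 + 2·26 = 69
17(ω_sun−ω_arm) = −69(ω_ring−ω_arm),  ω_sun = 0, ω_ring = 1
17(0−ω_arm) = −69(1−ω_arm)  ⇒  86·ω_arm = 69  ⇒  ω_arm = 69/86
ω_out/ω_in = 69/86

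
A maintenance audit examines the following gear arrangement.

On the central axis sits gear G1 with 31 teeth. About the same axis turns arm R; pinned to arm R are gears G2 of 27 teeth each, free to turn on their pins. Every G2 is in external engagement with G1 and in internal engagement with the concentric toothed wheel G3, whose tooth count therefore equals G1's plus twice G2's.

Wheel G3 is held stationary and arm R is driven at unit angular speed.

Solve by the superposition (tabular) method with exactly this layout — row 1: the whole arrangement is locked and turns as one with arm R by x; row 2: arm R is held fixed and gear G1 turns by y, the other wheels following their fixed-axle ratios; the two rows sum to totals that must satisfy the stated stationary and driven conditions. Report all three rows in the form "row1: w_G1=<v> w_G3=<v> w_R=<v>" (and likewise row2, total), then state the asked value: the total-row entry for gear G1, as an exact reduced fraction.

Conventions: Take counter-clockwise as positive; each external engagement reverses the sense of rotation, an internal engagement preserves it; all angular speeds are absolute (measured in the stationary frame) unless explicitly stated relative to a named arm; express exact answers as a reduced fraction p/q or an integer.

topology: planetary set — G1 31T / G2 27T / G3 85T, arm = carrier (Willis)
superposition row 1 [locked train]: every member turns x
superposition row 2 [arm held]: sun y, ring −(31/85)·y, arm 0
boundary: total ω_ring = x − (31/85)·y = 0 and total ω_arm = x = 1  ⇒  y = 85/31, x = 1
row 2 ring = −(31/85)·85/31 = -1
totals (row 1 + row 2): sun 1 + 85/31 = 116/31, ring 1 + (-1) = 0, arm 1 + 0 = 1
asked cell (total, sun) = 116/31

row1: w_G1=1 w_G3=1 w_R=1
row2: w_G1=85/31 w_G3=-1 w_R=0
total: w_G1=116/31 w_G3=0 w_R=1
asked value: 116/31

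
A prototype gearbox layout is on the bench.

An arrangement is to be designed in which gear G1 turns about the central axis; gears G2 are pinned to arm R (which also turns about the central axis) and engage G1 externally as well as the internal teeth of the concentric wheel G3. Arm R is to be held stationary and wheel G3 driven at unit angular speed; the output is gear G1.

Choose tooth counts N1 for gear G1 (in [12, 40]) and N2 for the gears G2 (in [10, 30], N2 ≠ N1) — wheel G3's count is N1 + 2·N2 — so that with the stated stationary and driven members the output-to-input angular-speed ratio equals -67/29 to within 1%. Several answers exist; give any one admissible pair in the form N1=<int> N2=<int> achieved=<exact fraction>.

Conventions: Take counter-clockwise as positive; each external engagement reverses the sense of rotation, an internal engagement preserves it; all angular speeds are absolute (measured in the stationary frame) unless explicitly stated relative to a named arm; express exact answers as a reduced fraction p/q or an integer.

N1=29 N2=19 achieved=-67/29

topology: planetary set — design target -67/29, arm = carrier (Willis)
Willis with ω_arm = 0: ω_sun/ω_ring = −N3/N1; set equal to -67/29  ⇒  N3/N1 = −(-67/29) = 67/29
N3 = N1 + 2·N2  ⇒  N2/N1 = (N3/N1 − 1)/2 = (67/29 − 1)/2 = 19/29
smallest multiple with N1 ≥ 12 and N2 ≥ 10: k = 1  ⇒  N1 = 1·29 = 29, N2 = 1·19 = 19 (N1 ≤ 40, N2 ≤ 30, N2 ≠ N1 ✓), N3 = 29 + 2·19 = 67
check: −N3/N1 with N1 = 29, N3 = 67 gives -67/29; |achieved − target| = 0 ≤ 67/2900 ✓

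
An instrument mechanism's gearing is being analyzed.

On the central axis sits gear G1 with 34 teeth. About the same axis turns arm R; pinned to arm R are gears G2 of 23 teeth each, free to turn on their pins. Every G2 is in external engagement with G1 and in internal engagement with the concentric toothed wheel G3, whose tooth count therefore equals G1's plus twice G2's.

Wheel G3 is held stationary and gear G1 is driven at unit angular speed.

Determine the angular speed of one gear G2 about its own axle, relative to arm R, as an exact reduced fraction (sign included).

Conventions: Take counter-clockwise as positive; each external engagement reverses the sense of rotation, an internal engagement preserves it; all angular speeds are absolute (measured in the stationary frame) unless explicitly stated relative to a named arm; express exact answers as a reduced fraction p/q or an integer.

class = planetary set [G3 = 34+2·23 = 80; Willis about the carrier]
ring teeth: 34 + 2·23 = 80
34(ω_sun−ω_arm) = −80(ω_ring−ω_arm),  ω_ring = 0, ω_sun = 1
34(1−ω_arm) = −80(0−ω_arm)  ⇒  114·ω_arm = 34  ⇒  ω_arm = 17/57
sun–planet mesh: 34·(1−17/57) = −23·(ω_p−ω_arm)  ⇒  ω_p−ω_arm = -1360/1311
exact speed ratio = -1360/1311

-1360/1311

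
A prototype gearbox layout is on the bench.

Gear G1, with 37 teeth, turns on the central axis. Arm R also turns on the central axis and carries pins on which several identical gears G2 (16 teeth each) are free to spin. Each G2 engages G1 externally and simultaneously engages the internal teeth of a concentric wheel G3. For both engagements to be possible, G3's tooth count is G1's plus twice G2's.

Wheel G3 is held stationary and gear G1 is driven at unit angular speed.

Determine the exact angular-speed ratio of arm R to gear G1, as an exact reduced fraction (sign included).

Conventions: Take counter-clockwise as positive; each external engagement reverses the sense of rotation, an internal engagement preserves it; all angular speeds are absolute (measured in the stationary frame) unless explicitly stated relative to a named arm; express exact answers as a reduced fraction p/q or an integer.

37/106

recognized (axles ride arm R): planetary set, 37/16/69 teeth
ring teeth: 37 + 2·16 = 69
37(ω_sun−ω_arm) = −69(ω_ring−ω_arm),  ω_ring = 0, ω_sun = 1
37(1−ω_arm) = −69(0−ω_arm)  ⇒  106·ω_arm = 37  ⇒  ω_arm = 37/106
ω_out/ω_in = 37/106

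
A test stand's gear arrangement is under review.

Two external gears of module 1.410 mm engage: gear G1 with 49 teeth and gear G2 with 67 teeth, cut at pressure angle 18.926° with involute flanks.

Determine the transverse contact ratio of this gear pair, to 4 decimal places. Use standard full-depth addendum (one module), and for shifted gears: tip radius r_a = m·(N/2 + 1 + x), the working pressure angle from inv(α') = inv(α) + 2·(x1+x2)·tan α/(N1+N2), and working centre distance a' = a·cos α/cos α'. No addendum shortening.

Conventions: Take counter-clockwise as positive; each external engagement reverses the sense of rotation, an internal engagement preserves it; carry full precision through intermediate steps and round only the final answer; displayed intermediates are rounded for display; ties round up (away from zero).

1.8391

recognized (one external pair, fixed centres): single-mesh tooth geometry, m = 1.410, N1 = 49, N2 = 67
base radii: r_b1 = 32.677438, r_b2 = 44.681394
tip radii: r_a1 = 35.955000, r_a2 = 48.645000
no profile shift: α' = α, a' = a
action lengths: √(r_a1²−r_b1²) = 14.998236, √(r_a2²−r_b2²) = 19.233019
base pitch p_b = π·m·cos α = 4.190171
CR = (14.998236 + 19.233019 − 81.780000·sin 18.92600°)/4.190171 = 1.839109
contact ratio ≈ 1.8391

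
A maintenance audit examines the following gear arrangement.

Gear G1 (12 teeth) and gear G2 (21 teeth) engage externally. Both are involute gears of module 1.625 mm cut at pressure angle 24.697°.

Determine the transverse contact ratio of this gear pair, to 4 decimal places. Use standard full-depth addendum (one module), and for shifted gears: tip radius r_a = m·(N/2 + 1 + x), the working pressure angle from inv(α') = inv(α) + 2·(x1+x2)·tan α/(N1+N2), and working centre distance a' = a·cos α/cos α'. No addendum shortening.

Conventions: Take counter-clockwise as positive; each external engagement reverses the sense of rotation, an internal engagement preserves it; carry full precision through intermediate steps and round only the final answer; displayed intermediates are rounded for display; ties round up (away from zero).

single-mesh involute tooth geometry (12T engaging 21T at module 1.625)
base radii: r_b1 = 8.858168, r_b2 = 15.501794
tip radii: r_a1 = 11.375000, r_a2 = 18.687500
no profile shift: α' = α, a' = a
action lengths: √(r_a1²−r_b1²) = 7.136069, √(r_a2²−r_b2²) = 10.436333
base pitch p_b = π·m·cos α = 4.638126
CR = (7.136069 + 10.436333 − 26.812500·sin 24.69700°)/4.638126 = 1.373317
contact ratio ≈ 1.3733

1.3733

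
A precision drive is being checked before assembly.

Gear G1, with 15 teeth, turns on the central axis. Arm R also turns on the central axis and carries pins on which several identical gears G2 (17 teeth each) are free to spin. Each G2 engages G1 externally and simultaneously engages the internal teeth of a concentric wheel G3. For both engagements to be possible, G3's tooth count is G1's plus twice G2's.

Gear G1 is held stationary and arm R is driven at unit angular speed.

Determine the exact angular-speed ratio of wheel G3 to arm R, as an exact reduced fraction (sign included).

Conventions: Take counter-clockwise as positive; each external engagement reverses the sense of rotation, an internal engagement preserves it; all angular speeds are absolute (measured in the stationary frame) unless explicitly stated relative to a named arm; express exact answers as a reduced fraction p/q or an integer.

planetary set (15T centre, 17T on arm, 49T internal) — Willis relation
ring teeth: 15 + 2·17 = 49
15(ω_sun−ω_arm) = −49(ω_ring−ω_arm),  ω_sun = 0, ω_arm = 1
ω_ring = 1 − (15/49)(0−1) = 64/49
ω_out/ω_in = 64/49

64/49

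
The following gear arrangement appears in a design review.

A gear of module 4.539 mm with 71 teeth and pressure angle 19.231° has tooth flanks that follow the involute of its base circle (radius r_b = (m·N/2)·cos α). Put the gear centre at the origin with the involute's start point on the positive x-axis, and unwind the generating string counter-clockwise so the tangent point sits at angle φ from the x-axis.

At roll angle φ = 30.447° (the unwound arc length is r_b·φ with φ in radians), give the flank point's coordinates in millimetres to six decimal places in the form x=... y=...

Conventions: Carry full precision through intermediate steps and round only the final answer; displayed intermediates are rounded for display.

recognized (one wheel, involute flank): single-mesh tooth geometry, m = 4.539, N = 71
pitch radius r_p = m·N/2 = 4.539·71/2 = 161.134500
base radius r_b = r_p·cos α = 161.134500·cos 19.231° = 152.142921
roll angle φ = 30.447° = 0.53140040 rad
x = r_b·(cos φ + φ·sin φ) = 172.131565
y = r_b·(sin φ − φ·cos φ) = 7.397455

x=172.131565 y=7.397455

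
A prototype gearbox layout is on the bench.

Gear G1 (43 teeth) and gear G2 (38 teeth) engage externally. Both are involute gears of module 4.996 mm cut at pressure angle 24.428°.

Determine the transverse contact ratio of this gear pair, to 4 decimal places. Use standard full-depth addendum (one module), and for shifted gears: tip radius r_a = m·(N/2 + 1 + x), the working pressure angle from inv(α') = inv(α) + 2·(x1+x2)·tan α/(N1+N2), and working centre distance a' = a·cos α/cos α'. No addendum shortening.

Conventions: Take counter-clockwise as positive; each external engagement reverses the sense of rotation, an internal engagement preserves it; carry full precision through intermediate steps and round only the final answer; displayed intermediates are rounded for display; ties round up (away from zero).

class = single-mesh tooth geometry [involute pair 43T × 38T, m = 4.996]
base radii: r_b1 = 97.798478, r_b2 = 86.426562
tip radii: r_a1 = 112.410000, r_a2 = 99.920000
no profile shift: α' = α, a' = a
action lengths: √(r_a1²−r_b1²) = 55.420806, √(r_a2²−r_b2²) = 50.144349
base pitch p_b = π·m·cos α = 14.290371
CR = (55.420806 + 50.144349 − 202.338000·sin 24.42800°)/14.290371 = 1.531688
contact ratio ≈ 1.5317

1.5317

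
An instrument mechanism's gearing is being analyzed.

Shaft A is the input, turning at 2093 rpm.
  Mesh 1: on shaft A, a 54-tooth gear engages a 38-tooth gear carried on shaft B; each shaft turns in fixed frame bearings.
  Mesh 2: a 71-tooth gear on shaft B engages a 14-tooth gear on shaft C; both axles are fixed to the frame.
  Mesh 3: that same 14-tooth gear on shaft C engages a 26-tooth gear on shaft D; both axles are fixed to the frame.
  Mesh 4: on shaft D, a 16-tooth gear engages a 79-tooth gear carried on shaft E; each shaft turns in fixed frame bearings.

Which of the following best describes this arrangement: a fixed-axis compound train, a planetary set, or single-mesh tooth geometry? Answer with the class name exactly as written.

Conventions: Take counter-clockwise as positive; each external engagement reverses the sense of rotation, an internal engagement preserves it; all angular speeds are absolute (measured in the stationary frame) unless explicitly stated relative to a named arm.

class = fixed-axis compound train [4 meshes; 4 ratios multiply, 4 sense flips]
classification: fixed-axis compound train

fixed-axis compound train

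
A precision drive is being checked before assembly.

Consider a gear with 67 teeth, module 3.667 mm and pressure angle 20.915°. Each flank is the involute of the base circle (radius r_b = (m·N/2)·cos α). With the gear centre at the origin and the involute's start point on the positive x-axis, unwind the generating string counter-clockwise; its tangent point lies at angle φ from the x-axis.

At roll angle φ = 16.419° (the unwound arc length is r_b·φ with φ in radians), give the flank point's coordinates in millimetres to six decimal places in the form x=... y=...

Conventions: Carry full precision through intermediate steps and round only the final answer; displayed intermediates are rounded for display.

topology: single-mesh involute geometry — m = 3.667, N = 67
pitch radius r_p = m·N/2 = 3.667·67/2 = 122.844500
base radius r_b = r_p·cos α = 122.844500·cos 20.915° = 114.750405
roll angle φ = 16.419° = 0.28656561 rad
x = r_b·(cos φ + φ·sin φ) = 119.365758
y = r_b·(sin φ − φ·cos φ) = 0.892760

x=119.365758 y=0.892760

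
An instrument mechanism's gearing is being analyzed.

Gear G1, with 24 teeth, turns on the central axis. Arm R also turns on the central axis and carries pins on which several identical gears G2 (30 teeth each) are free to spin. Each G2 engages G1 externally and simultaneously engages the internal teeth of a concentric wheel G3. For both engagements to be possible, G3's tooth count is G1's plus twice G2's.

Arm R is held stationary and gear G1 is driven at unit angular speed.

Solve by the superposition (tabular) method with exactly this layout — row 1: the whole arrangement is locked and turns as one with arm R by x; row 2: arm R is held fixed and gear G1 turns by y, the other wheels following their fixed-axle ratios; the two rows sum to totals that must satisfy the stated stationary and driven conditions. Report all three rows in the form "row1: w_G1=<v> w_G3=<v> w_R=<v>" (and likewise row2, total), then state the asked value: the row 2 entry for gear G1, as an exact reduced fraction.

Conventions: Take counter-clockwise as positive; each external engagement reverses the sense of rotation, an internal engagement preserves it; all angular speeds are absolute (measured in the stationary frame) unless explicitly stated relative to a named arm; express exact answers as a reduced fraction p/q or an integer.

row1: w_G1=0 w_G3=0 w_R=0
row2: w_G1=1 w_G3=-2/7 w_R=0
total: w_G1=1 w_G3=-2/7 w_R=0
asked value: 1

recognized (axles ride arm R): planetary set, 24/30/84 teeth
row 1 — lock + rotate with arm: ω_sun = ω_ring = ω_arm = x
row 2 — arm fixed, fixed-axis ratios: sun y, ring −(24/84)·y, arm 0
boundary: total ω_arm = x = 0 and total ω_sun = x + y = 1  ⇒  y = 1, x = 0
row 2 ring = −(24/84)·1 = -2/7
totals (row 1 + row 2): sun 0 + 1 = 1, ring 0 + (-2/7) = -2/7, arm 0 + 0 = 0
asked cell (row2, sun) = 1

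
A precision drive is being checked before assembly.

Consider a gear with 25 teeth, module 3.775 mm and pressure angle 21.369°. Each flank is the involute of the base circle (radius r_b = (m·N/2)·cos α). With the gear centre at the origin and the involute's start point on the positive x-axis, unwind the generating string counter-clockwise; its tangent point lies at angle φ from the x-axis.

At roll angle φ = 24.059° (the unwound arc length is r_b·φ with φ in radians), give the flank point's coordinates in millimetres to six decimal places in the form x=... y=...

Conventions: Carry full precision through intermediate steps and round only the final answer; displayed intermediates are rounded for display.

recognized (one wheel, involute flank): single-mesh tooth geometry, m = 3.775, N = 25
pitch radius r_p = m·N/2 = 3.775·25/2 = 47.187500
base radius r_b = r_p·cos α = 47.187500·cos 21.369° = 43.943506
roll angle φ = 24.059° = 0.41990876 rad
x = r_b·(cos φ + φ·sin φ) = 47.648529
y = r_b·(sin φ − φ·cos φ) = 1.065519

x=47.648529 y=1.065519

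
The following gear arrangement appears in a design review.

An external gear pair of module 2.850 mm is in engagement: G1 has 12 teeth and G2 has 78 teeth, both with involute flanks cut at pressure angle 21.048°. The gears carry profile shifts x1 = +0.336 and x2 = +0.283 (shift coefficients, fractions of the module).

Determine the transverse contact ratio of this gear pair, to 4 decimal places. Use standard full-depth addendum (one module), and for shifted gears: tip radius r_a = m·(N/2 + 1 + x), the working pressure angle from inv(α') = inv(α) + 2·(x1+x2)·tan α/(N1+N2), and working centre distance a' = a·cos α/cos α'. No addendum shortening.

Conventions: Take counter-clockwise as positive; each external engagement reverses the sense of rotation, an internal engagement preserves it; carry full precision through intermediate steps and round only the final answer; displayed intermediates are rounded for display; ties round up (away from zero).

topology: single-mesh involute geometry — m = 2.850, 12T/78T pair
base radii: r_b1 = 15.959086, r_b2 = 103.734058
tip radii: r_a1 = 20.907600, r_a2 = 114.806550
inv(α') = inv(21.048°) + 2·(+0.336+0.283)·tan α/(12+78) = 0.02276214  ⇒  α' = 22.90834°
a' = a·cos α / cos α' = 128.2500·cos 21.048°/cos 22.90834° = 129.941820
action lengths: √(r_a1²−r_b1²) = 13.506862, √(r_a2²−r_b2²) = 49.191352
base pitch p_b = π·m·cos α = 8.356158
CR = (13.506862 + 49.191352 − 129.941820·sin 22.90834°)/8.356158 = 1.450105
contact ratio ≈ 1.4501

1.4501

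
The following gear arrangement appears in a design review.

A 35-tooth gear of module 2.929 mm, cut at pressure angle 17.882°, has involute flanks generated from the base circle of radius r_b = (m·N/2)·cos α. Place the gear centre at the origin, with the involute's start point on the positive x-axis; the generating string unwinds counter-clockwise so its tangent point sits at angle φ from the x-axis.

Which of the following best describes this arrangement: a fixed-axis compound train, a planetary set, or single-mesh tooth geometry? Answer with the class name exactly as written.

single-mesh tooth geometry

class = single-mesh tooth geometry [base-circle involute, m = 2.929, 35T]
classification: single-mesh tooth geometry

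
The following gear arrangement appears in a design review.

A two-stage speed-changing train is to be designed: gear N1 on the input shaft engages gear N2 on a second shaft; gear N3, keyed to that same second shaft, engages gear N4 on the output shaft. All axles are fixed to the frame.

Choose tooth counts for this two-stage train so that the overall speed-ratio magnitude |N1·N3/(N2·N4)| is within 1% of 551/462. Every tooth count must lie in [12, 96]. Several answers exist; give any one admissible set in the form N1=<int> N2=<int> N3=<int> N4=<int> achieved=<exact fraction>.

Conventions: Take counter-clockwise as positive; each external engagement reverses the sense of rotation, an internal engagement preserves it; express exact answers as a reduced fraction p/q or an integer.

N1=19 N2=14 N3=29 N4=33 achieved=551/462

design class (target 551/462): fixed-axis compound train
target = 551/462 in lowest terms: an exact hit needs N1·N3 = k·551 and N2·N4 = k·462 for one integer k, every count in [12, 96]; additionally prefer no 1:1 stage (N1 ≠ N2, N3 ≠ N4)
k = 1: N1·N3 = 551 = 19·29, N2·N4 = 462 = 14·33
achieved = 19·29/(14·33) = 551/462; |achieved − target| = 0 ≤ 551/46200 ✓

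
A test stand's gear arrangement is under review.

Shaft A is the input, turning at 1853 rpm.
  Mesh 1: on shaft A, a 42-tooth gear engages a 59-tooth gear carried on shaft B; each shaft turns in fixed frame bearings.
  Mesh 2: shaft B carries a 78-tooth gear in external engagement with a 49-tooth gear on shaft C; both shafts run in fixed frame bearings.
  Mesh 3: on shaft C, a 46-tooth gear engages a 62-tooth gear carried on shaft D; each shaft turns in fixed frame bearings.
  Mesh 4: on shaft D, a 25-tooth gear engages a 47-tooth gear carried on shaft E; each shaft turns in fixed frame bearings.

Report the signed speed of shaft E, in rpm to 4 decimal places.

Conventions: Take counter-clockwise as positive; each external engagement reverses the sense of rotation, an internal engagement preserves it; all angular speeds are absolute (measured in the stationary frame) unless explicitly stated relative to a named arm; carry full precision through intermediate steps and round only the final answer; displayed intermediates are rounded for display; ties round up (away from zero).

topology: fixed-axis compound train — 4 meshes, A→E
mesh 1 [42T→59T]: ω = 1853.0000×42/59 = 1319.0847 rpm, sense flips to −
mesh 2 [78T→49T]: ω = 1319.0847×78/49 = 2099.7676 rpm, sense flips to +
mesh 3 [46T→62T]: ω = 2099.7676×46/62 = 1557.8921 rpm, sense flips to −
mesh 4 [25T→47T]: ω = 1557.8921×25/47 = 828.6660 rpm, sense flips to +
signed output speed = +828.6660 rpm

+828.6660 rpm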